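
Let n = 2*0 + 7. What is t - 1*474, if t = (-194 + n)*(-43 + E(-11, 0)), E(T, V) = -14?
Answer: 10185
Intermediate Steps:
n = 7 (n = 0 + 7 = 7)
t = 10659 (t = (-194 + 7)*(-43 - 14) = -187*(-57) = 10659)
t - 1*474 = 10659 - 1*474 = 10659 - 474 = 10185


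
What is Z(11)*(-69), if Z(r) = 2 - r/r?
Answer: -69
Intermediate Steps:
Z(r) = 1 (Z(r) = 2 - 1*1 = 2 - 1 = 1)
Z(11)*(-69) = 1*(-69) = -69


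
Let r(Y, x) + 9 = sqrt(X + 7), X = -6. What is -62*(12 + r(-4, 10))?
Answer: -248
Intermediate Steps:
r(Y, x) = -8 (r(Y, x) = -9 + sqrt(-6 + 7) = -9 + sqrt(1) = -9 + 1 = -8)
-62*(12 + r(-4, 10)) = -62*(12 - 8) = -62*4 = -248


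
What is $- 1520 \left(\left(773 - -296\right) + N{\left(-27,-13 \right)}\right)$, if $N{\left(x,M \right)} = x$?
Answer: $-1583840$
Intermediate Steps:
$- 1520 \left(\left(773 - -296\right) + N{\left(-27,-13 \right)}\right) = - 1520 \left(\left(773 - -296\right) - 27\right) = - 1520 \left(\left(773 + 296\right) - 27\right) = - 1520 \left(1069 - 27\right) = \left(-1520\right) 1042 = -1583840$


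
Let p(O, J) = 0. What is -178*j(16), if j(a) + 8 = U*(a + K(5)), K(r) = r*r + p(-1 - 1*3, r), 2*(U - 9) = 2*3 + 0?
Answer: -86152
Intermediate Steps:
U = 12 (U = 9 + (2*3 + 0)/2 = 9 + (6 + 0)/2 = 9 + (1/2)*6 = 9 + 3 = 12)
K(r) = r**2 (K(r) = r*r + 0 = r**2 + 0 = r**2)
j(a) = 292 + 12*a (j(a) = -8 + 12*(a + 5**2) = -8 + 12*(a + 25) = -8 + 12*(25 + a) = -8 + (300 + 12*a) = 292 + 12*a)
-178*j(16) = -178*(292 + 12*16) = -178*(292 + 192) = -178*484 = -86152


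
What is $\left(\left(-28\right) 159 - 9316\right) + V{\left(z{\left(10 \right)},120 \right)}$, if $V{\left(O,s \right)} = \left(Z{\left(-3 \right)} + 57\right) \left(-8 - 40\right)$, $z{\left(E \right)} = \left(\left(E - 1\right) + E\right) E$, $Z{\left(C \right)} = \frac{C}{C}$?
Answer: $-16552$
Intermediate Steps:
$Z{\left(C \right)} = 1$
$z{\left(E \right)} = E \left(-1 + 2 E\right)$ ($z{\left(E \right)} = \left(\left(-1 + E\right) + E\right) E = \left(-1 + 2 E\right) E = E \left(-1 + 2 E\right)$)
$V{\left(O,s \right)} = -2784$ ($V{\left(O,s \right)} = \left(1 + 57\right) \left(-8 - 40\right) = 58 \left(-48\right) = -2784$)
$\left(\left(-28\right) 159 - 9316\right) + V{\left(z{\left(10 \right)},120 \right)} = \left(\left(-28\right) 159 - 9316\right) - 2784 = \left(-4452 - 9316\right) - 2784 = -13768 - 2784 = -16552$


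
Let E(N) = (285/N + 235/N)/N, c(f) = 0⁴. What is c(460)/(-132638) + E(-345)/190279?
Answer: 104/4529591595 ≈ 2.2960e-8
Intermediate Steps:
c(f) = 0
E(N) = 520/N² (E(N) = (520/N)/N = 520/N²)
c(460)/(-132638) + E(-345)/190279 = 0/(-132638) + (520/(-345)²)/190279 = 0*(-1/132638) + (520*(1/119025))*(1/190279) = 0 + (104/23805)*(1/190279) = 0 + 104/4529591595 = 104/4529591595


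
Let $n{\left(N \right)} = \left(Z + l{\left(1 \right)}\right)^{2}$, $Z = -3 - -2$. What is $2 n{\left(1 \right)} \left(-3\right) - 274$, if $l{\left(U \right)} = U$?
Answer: $-274$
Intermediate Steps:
$Z = -1$ ($Z = -3 + 2 = -1$)
$n{\left(N \right)} = 0$ ($n{\left(N \right)} = \left(-1 + 1\right)^{2} = 0^{2} = 0$)
$2 n{\left(1 \right)} \left(-3\right) - 274 = 2 \cdot 0 \left(-3\right) - 274 = 0 \left(-3\right) - 274 = 0 - 274 = -274$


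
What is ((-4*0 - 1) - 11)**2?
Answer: 144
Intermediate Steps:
((-4*0 - 1) - 11)**2 = ((0 - 1) - 11)**2 = (-1 - 11)**2 = (-12)**2 = 144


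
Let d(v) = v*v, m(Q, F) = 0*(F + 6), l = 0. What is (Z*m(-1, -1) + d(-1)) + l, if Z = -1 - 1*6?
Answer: 1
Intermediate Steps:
m(Q, F) = 0 (m(Q, F) = 0*(6 + F) = 0)
d(v) = v**2
Z = -7 (Z = -1 - 6 = -7)
(Z*m(-1, -1) + d(-1)) + l = (-7*0 + (-1)**2) + 0 = (0 + 1) + 0 = 1 + 0 = 1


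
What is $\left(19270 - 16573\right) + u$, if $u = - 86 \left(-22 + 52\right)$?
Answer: $117$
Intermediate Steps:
$u = -2580$ ($u = \left(-86\right) 30 = -2580$)
$\left(19270 - 16573\right) + u = \left(19270 - 16573\right) - 2580 = 2697 - 2580 = 117$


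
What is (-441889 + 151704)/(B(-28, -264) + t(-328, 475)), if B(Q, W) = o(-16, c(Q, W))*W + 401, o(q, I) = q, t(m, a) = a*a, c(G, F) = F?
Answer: -58037/46050 ≈ -1.2603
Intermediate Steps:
t(m, a) = a²
B(Q, W) = 401 - 16*W (B(Q, W) = -16*W + 401 = 401 - 16*W)
(-441889 + 151704)/(B(-28, -264) + t(-328, 475)) = (-441889 + 151704)/((401 - 16*(-264)) + 475²) = -290185/((401 + 4224) + 225625) = -290185/(4625 + 225625) = -290185/230250 = -290185*1/230250 = -58037/46050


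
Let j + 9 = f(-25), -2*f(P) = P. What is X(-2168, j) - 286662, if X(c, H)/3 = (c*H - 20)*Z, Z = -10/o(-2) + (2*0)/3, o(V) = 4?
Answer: -229602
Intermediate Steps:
f(P) = -P/2
j = 7/2 (j = -9 - ½*(-25) = -9 + 25/2 = 7/2 ≈ 3.5000)
Z = -5/2 (Z = -10/4 + (2*0)/3 = -10*¼ + 0*(⅓) = -5/2 + 0 = -5/2 ≈ -2.5000)
X(c, H) = 150 - 15*H*c/2 (X(c, H) = 3*((c*H - 20)*(-5/2)) = 3*((H*c - 20)*(-5/2)) = 3*((-20 + H*c)*(-5/2)) = 3*(50 - 5*H*c/2) = 150 - 15*H*c/2)
X(-2168, j) - 286662 = (150 - 15/2*7/2*(-2168)) - 286662 = (150 + 56910) - 286662 = 57060 - 286662 = -229602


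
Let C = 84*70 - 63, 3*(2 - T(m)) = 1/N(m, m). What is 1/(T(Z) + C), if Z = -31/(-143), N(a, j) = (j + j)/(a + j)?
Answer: 3/17456 ≈ 0.00017186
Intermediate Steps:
N(a, j) = 2*j/(a + j) (N(a, j) = (2*j)/(a + j) = 2*j/(a + j))
Z = 31/143 (Z = -31*(-1/143) = 31/143 ≈ 0.21678)
T(m) = 5/3 (T(m) = 2 - (m + m)/(2*m)/3 = 2 - 1/(3*(2*m/((2*m)))) = 2 - 1/(3*(2*m*(1/(2*m)))) = 2 - 1/3/1 = 2 - 1/3*1 = 2 - 1/3 = 5/3)
C = 5817 (C = 5880 - 63 = 5817)
1/(T(Z) + C) = 1/(5/3 + 5817) = 1/(17456/3) = 3/17456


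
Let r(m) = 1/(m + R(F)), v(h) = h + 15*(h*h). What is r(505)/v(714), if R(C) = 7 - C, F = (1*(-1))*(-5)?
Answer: 1/3877360578 ≈ 2.5791e-10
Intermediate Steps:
F = 5 (F = -1*(-5) = 5)
v(h) = h + 15*h²
r(m) = 1/(2 + m) (r(m) = 1/(m + (7 - 1*5)) = 1/(m + (7 - 5)) = 1/(m + 2) = 1/(2 + m))
r(505)/v(714) = 1/((2 + 505)*((714*(1 + 15*714)))) = 1/(507*((714*(1 + 10710)))) = 1/(507*((714*10711))) = (1/507)/7647654 = (1/507)*(1/7647654) = 1/3877360578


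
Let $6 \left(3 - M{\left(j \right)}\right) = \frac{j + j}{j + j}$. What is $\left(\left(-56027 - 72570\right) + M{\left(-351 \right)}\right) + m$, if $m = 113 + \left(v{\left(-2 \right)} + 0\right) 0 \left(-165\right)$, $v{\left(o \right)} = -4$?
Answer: $- \frac{770887}{6} \approx -1.2848 \cdot 10^{5}$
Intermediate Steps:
$M{\left(j \right)} = \frac{17}{6}$ ($M{\left(j \right)} = 3 - \frac{\left(j + j\right) \frac{1}{j + j}}{6} = 3 - \frac{2 j \frac{1}{2 j}}{6} = 3 - \frac{1}{6} = \frac{17}{6}$)
$m = 113$ ($m = 113 + \left(-4 + 0\right) 0 \left(-165\right) = 113 + \left(-4\right) 0 \left(-165\right) = 113 + 0 \left(-165\right) = 113 + 0 = 113$)
$\left(\left(-56027 - 72570\right) + M{\left(-351 \right)}\right) + m = \left(\left(-56027 - 72570\right) + \frac{17}{6}\right) + 113 = \left(-128597 + \frac{17}{6}\right) + 113 = - \frac{771565}{6} + 113 = - \frac{770887}{6}$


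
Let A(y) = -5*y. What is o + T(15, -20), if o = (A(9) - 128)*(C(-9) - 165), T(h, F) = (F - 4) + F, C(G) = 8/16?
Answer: 56829/2 ≈ 28415.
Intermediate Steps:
C(G) = ½ (C(G) = 8*(1/16) = ½)
T(h, F) = -4 + 2*F (T(h, F) = (-4 + F) + F = -4 + 2*F)
o = 56917/2 (o = (-5*9 - 128)*(½ - 165) = (-45 - 128)*(-329/2) = -173*(-329/2) = 56917/2 ≈ 28459.)
o + T(15, -20) = 56917/2 + (-4 + 2*(-20)) = 56917/2 + (-4 - 40) = 56917/2 - 44 = 56829/2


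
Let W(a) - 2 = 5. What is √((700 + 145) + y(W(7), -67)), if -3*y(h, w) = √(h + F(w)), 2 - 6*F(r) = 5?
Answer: √(30420 - 6*√26)/6 ≈ 29.054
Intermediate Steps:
F(r) = -½ (F(r) = ⅓ - ⅙*5 = ⅓ - ⅚ = -½)
W(a) = 7 (W(a) = 2 + 5 = 7)
y(h, w) = -√(-½ + h)/3 (y(h, w) = -√(h - ½)/3 = -√(-½ + h)/3)
√((700 + 145) + y(W(7), -67)) = √((700 + 145) - √(-2 + 4*7)/6) = √(845 - √(-2 + 28)/6) = √(845 - √26/6)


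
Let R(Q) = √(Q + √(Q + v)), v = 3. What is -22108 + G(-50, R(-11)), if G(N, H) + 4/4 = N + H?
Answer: -22159 + √(-11 + 2*I*√2) ≈ -22159.0 + 3.3435*I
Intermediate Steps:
R(Q) = √(Q + √(3 + Q)) (R(Q) = √(Q + √(Q + 3)) = √(Q + √(3 + Q)))
G(N, H) = -1 + H + N (G(N, H) = -1 + (N + H) = -1 + (H + N) = -1 + H + N)
-22108 + G(-50, R(-11)) = -22108 + (-1 + √(-11 + √(3 - 11)) - 50) = -22108 + (-1 + √(-11 + √(-8)) - 50) = -22108 + (-1 + √(-11 + 2*I*√2) - 50) = -22108 + (-51 + √(-11 + 2*I*√2)) = -22159 + √(-11 + 2*I*√2)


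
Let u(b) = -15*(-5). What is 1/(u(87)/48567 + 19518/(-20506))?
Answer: -165985817/157732126 ≈ -1.0523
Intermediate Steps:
u(b) = 75
1/(u(87)/48567 + 19518/(-20506)) = 1/(75/48567 + 19518/(-20506)) = 1/(75*(1/48567) + 19518*(-1/20506)) = 1/(25/16189 - 9759/10253) = 1/(-157732126/165985817) = -165985817/157732126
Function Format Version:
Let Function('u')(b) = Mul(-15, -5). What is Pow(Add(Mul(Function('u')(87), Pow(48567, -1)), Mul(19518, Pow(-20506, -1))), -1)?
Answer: Rational(-165985817, 157732126) ≈ -1.0523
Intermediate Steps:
Function('u')(b) = 75
Pow(Add(Mul(Function('u')(87), Pow(48567, -1)), Mul(19518, Pow(-20506, -1))), -1) = Pow(Add(Mul(75, Pow(48567, -1)), Mul(19518, Pow(-20506, -1))), -1) = Pow(Add(Mul(75, Rational(1, 48567)), Mul(19518, Rational(-1, 20506))), -1) = Pow(Add(Rational(25, 16189), Rational(-9759, 10253)), -1) = Pow(Rational(-157732126, 165985817), -1) = Rational(-165985817, 157732126)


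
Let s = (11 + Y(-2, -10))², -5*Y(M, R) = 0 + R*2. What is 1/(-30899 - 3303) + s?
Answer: 7695449/34202 ≈ 225.00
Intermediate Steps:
Y(M, R) = -2*R/5 (Y(M, R) = -(0 + R*2)/5 = -(0 + 2*R)/5 = -2*R/5)
s = 225 (s = (11 - ⅖*(-10))² = (11 + 4)² = 15² = 225)
1/(-30899 - 3303) + s = 1/(-30899 - 3303) + 225 = 1/(-34202) + 225 = -1/34202 + 225 = 7695449/34202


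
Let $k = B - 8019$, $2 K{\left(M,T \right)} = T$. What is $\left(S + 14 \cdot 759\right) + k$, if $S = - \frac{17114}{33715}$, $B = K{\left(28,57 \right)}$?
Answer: $\frac{177677537}{67430} \approx 2635.0$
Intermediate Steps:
$K{\left(M,T \right)} = \frac{T}{2}$
$B = \frac{57}{2}$ ($B = \frac{1}{2} \cdot 57 = \frac{57}{2} \approx 28.5$)
$k = - \frac{15981}{2}$ ($k = \frac{57}{2} - 8019 = - \frac{15981}{2} \approx -7990.5$)
$S = - \frac{17114}{33715}$ ($S = \left(-17114\right) \frac{1}{33715} = - \frac{17114}{33715} \approx -0.50761$)
$\left(S + 14 \cdot 759\right) + k = \left(- \frac{17114}{33715} + 14 \cdot 759\right) - \frac{15981}{2} = \left(- \frac{17114}{33715} + 10626\right) - \frac{15981}{2} = \frac{358238476}{33715} - \frac{15981}{2} = \frac{177677537}{67430}$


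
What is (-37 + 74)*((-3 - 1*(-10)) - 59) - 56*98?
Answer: -7412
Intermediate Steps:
(-37 + 74)*((-3 - 1*(-10)) - 59) - 56*98 = 37*((-3 + 10) - 59) - 5488 = 37*(7 - 59) - 5488 = 37*(-52) - 5488 = -1924 - 5488 = -7412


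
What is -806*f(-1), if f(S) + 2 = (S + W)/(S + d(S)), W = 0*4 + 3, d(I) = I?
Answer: 2418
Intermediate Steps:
W = 3 (W = 0 + 3 = 3)
f(S) = -2 + (3 + S)/(2*S) (f(S) = -2 + (S + 3)/(S + S) = -2 + (3 + S)/((2*S)) = -2 + (3 + S)*(1/(2*S)) = -2 + (3 + S)/(2*S))
-806*f(-1) = -1209*(1 - 1*(-1))/(-1) = -1209*(-1)*(1 + 1) = -1209*(-1)*2 = -806*(-3) = 2418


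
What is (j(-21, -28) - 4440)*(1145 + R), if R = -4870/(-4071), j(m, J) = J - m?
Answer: -20750435755/4071 ≈ -5.0971e+6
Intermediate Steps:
R = 4870/4071 (R = -4870*(-1/4071) = 4870/4071 ≈ 1.1963)
(j(-21, -28) - 4440)*(1145 + R) = ((-28 - 1*(-21)) - 4440)*(1145 + 4870/4071) = ((-28 + 21) - 4440)*(4666165/4071) = (-7 - 4440)*(4666165/4071) = -4447*4666165/4071 = -20750435755/4071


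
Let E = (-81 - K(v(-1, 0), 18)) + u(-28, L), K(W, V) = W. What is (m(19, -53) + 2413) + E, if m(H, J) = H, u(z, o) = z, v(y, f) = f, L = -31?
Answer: 2323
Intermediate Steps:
E = -109 (E = (-81 - 1*0) - 28 = (-81 + 0) - 28 = -81 - 28 = -109)
(m(19, -53) + 2413) + E = (19 + 2413) - 109 = 2432 - 109 = 2323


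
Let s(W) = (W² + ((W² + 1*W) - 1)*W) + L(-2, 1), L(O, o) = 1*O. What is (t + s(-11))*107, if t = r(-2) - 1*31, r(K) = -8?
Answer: -119733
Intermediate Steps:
L(O, o) = O
t = -39 (t = -8 - 1*31 = -8 - 31 = -39)
s(W) = -2 + W² + W*(-1 + W + W²) (s(W) = (W² + ((W² + 1*W) - 1)*W) - 2 = (W² + ((W² + W) - 1)*W) - 2 = (W² + ((W + W²) - 1)*W) - 2 = (W² + (-1 + W + W²)*W) - 2 = (W² + W*(-1 + W + W²)) - 2 = -2 + W² + W*(-1 + W + W²))
(t + s(-11))*107 = (-39 + (-2 + (-11)³ - 1*(-11) + 2*(-11)²))*107 = (-39 + (-2 - 1331 + 11 + 2*121))*107 = (-39 + (-2 - 1331 + 11 + 242))*107 = (-39 - 1080)*107 = -1119*107 = -119733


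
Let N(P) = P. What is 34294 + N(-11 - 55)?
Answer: 34228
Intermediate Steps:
34294 + N(-11 - 55) = 34294 + (-11 - 55) = 34294 - 66 = 34228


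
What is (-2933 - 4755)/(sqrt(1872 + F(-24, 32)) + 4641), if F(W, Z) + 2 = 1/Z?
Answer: -380586752/229728117 + 30752*sqrt(13298)/229728117 ≈ -1.6412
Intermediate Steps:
F(W, Z) = -2 + 1/Z
(-2933 - 4755)/(sqrt(1872 + F(-24, 32)) + 4641) = (-2933 - 4755)/(sqrt(1872 + (-2 + 1/32)) + 4641) = -7688/(sqrt(1872 + (-2 + 1/32)) + 4641) = -7688/(sqrt(1872 - 63/32) + 4641) = -7688/(sqrt(59841/32) + 4641) = -7688/(3*sqrt(13298)/8 + 4641) = -7688/(4641 + 3*sqrt(13298)/8)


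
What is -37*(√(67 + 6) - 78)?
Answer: 2886 - 37*√73 ≈ 2569.9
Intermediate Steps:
-37*(√(67 + 6) - 78) = -37*(√73 - 78) = -37*(-78 + √73) = 2886 - 37*√73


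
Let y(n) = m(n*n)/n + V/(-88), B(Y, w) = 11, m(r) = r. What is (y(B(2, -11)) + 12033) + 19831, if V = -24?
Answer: 350628/11 ≈ 31875.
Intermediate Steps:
y(n) = 3/11 + n (y(n) = (n*n)/n - 24/(-88) = n²/n - 24*(-1/88) = n + 3/11 = 3/11 + n)
(y(B(2, -11)) + 12033) + 19831 = ((3/11 + 11) + 12033) + 19831 = (124/11 + 12033) + 19831 = 132487/11 + 19831 = 350628/11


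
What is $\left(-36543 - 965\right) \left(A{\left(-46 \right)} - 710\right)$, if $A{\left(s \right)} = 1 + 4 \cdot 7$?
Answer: $25542948$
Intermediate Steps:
$A{\left(s \right)} = 29$ ($A{\left(s \right)} = 1 + 28 = 29$)
$\left(-36543 - 965\right) \left(A{\left(-46 \right)} - 710\right) = \left(-36543 - 965\right) \left(29 - 710\right) = \left(-37508\right) \left(-681\right) = 25542948$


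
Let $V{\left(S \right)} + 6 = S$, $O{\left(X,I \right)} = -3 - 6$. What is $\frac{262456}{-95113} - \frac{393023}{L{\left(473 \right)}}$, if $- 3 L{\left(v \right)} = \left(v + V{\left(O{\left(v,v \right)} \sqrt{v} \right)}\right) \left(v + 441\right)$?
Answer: $\frac{9246089906815}{15628517704832} + \frac{10611621 \sqrt{473}}{164315264} \approx 1.9962$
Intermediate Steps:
$O{\left(X,I \right)} = -9$ ($O{\left(X,I \right)} = -3 - 6 = -9$)
$V{\left(S \right)} = -6 + S$
$L{\left(v \right)} = - \frac{\left(441 + v\right) \left(-6 + v - 9 \sqrt{v}\right)}{3}$ ($L{\left(v \right)} = - \frac{\left(v - \left(6 + 9 \sqrt{v}\right)\right) \left(v + 441\right)}{3} = - \frac{\left(-6 + v - 9 \sqrt{v}\right) \left(441 + v\right)}{3} = - \frac{\left(441 + v\right) \left(-6 + v - 9 \sqrt{v}\right)}{3}$)
$\frac{262456}{-95113} - \frac{393023}{L{\left(473 \right)}} = \frac{262456}{-95113} - \frac{393023}{882 - 68585 + 3 \cdot 473^{\frac{3}{2}} + 1323 \sqrt{473} - \frac{473^{2}}{3}} = 262456 \left(- \frac{1}{95113}\right) - \frac{393023}{882 - 68585 + 3 \cdot 473 \sqrt{473} + 1323 \sqrt{473} - \frac{223729}{3}} = - \frac{262456}{95113} - \frac{393023}{882 - 68585 + 1419 \sqrt{473} + 1323 \sqrt{473} - \frac{223729}{3}} = - \frac{262456}{95113} - \frac{393023}{- \frac{426838}{3} + 2742 \sqrt{473}}$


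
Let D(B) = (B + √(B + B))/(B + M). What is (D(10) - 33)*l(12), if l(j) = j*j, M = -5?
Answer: -4464 + 288*√5/5 ≈ -4335.2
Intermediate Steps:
D(B) = (B + √2*√B)/(-5 + B) (D(B) = (B + √(B + B))/(B - 5) = (B + √(2*B))/(-5 + B) = (B + √2*√B)/(-5 + B))
l(j) = j²
(D(10) - 33)*l(12) = ((10 + √2*√10)/(-5 + 10) - 33)*12² = ((10 + 2*√5)/5 - 33)*144 = ((2 + 2*√5/5) - 33)*144 = (-31 + 2*√5/5)*144 = -4464 + 288*√5/5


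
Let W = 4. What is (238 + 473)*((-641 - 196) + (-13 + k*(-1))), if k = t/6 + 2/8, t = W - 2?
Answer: -2419059/4 ≈ -6.0477e+5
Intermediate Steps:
t = 2 (t = 4 - 2 = 2)
k = 7/12 (k = 2/6 + 2/8 = 2*(⅙) + 2*(⅛) = ⅓ + ¼ = 7/12 ≈ 0.58333)
(238 + 473)*((-641 - 196) + (-13 + k*(-1))) = (238 + 473)*((-641 - 196) + (-13 + (7/12)*(-1))) = 711*(-837 + (-13 - 7/12)) = 711*(-837 - 163/12) = 711*(-10207/12) = -2419059/4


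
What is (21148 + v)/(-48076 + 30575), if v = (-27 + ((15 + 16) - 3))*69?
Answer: -21217/17501 ≈ -1.2123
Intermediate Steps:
v = 69 (v = (-27 + (31 - 3))*69 = (-27 + 28)*69 = 1*69 = 69)
(21148 + v)/(-48076 + 30575) = (21148 + 69)/(-48076 + 30575) = 21217/(-17501) = 21217*(-1/17501) = -21217/17501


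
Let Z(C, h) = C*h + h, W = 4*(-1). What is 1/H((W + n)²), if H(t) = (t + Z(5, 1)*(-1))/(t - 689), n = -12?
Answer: -433/250 ≈ -1.7320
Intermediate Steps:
W = -4
Z(C, h) = h + C*h
H(t) = (-6 + t)/(-689 + t) (H(t) = (t + (1*(1 + 5))*(-1))/(t - 689) = (t + (1*6)*(-1))/(-689 + t) = (t + 6*(-1))/(-689 + t) = (t - 6)/(-689 + t) = (-6 + t)/(-689 + t))
1/H((W + n)²) = 1/((-6 + (-4 - 12)²)/(-689 + (-4 - 12)²)) = 1/((-6 + (-16)²)/(-689 + (-16)²)) = 1/((-6 + 256)/(-689 + 256)) = 1/(250/(-433)) = 1/(-1/433*250) = 1/(-250/433) = -433/250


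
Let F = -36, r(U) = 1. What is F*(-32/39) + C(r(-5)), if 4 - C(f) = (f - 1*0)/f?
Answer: 423/13 ≈ 32.538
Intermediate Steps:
C(f) = 3 (C(f) = 4 - (f - 1*0)/f = 4 - (f + 0)/f = 4 - f/f = 4 - 1*1 = 4 - 1 = 3)
F*(-32/39) + C(r(-5)) = -(-1152)/39 + 3 = -36*(-32/39) + 3 = 384/13 + 3 = 423/13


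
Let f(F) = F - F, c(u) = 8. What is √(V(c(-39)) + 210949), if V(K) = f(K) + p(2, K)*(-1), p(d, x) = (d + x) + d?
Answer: √210937 ≈ 459.28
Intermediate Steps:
f(F) = 0
p(d, x) = x + 2*d
V(K) = -4 - K (V(K) = 0 + (K + 2*2)*(-1) = 0 + (K + 4)*(-1) = 0 + (4 + K)*(-1) = 0 + (-4 - K) = -4 - K)
√(V(c(-39)) + 210949) = √((-4 - 1*8) + 210949) = √((-4 - 8) + 210949) = √(-12 + 210949) = √210937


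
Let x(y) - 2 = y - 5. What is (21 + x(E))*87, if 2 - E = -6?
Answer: 2262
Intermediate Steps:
E = 8 (E = 2 - 1*(-6) = 2 + 6 = 8)
x(y) = -3 + y (x(y) = 2 + (y - 5) = 2 + (-5 + y) = -3 + y)
(21 + x(E))*87 = (21 + (-3 + 8))*87 = (21 + 5)*87 = 26*87 = 2262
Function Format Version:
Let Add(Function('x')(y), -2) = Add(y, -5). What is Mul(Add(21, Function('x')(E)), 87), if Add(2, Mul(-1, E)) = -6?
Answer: 2262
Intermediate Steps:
E = 8 (E = Add(2, Mul(-1, -6)) = Add(2, 6) = 8)
Function('x')(y) = Add(-3, y) (Function('x')(y) = Add(2, Add(y, -5)) = Add(2, Add(-5, y)) = Add(-3, y))
Mul(Add(21, Function('x')(E)), 87) = Mul(Add(21, Add(-3, 8)), 87) = Mul(Add(21, 5), 87) = Mul(26, 87) = 2262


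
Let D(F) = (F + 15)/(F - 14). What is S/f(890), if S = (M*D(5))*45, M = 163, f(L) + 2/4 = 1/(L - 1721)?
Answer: 27090600/833 ≈ 32522.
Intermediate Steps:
f(L) = -½ + 1/(-1721 + L) (f(L) = -½ + 1/(L - 1721) = -½ + 1/(-1721 + L))
D(F) = (15 + F)/(-14 + F)
S = -16300 (S = (163*((15 + 5)/(-14 + 5)))*45 = (163*(20/(-9)))*45 = (163*(-⅑*20))*45 = (163*(-20/9))*45 = -3260/9*45 = -16300)
S/f(890) = -16300*2*(-1721 + 890)/(1723 - 1*890) = -16300*(-1662/(1723 - 890)) = -16300/((½)*(-1/831)*833) = -16300/(-833/1662) = -16300*(-1662/833) = 27090600/833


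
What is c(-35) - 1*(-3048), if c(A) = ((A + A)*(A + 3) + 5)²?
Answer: 5043073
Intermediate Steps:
c(A) = (5 + 2*A*(3 + A))² (c(A) = ((2*A)*(3 + A) + 5)² = (2*A*(3 + A) + 5)² = (5 + 2*A*(3 + A))²)
c(-35) - 1*(-3048) = (5 + 2*(-35)² + 6*(-35))² - 1*(-3048) = (5 + 2*1225 - 210)² + 3048 = (5 + 2450 - 210)² + 3048 = 2245² + 3048 = 5040025 + 3048 = 5043073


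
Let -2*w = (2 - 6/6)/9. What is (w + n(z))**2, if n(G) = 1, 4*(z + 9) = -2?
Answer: 289/324 ≈ 0.89198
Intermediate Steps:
z = -19/2 (z = -9 + (1/4)*(-2) = -9 - 1/2 = -19/2 ≈ -9.5000)
w = -1/18 (w = -(2 - 6/6)/(2*9) = -(2 - 6*1/6)/(2*9) = -(2 - 1)/(2*9) = -1/(2*9) = -1/2*1/9 = -1/18 ≈ -0.055556)
(w + n(z))**2 = (-1/18 + 1)**2 = (17/18)**2 = 289/324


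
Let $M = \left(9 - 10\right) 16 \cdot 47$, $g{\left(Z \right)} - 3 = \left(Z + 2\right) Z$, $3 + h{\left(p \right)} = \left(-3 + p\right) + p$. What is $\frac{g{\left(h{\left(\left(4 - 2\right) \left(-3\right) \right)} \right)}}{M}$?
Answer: $- \frac{291}{752} \approx -0.38697$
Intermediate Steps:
$h{\left(p \right)} = -6 + 2 p$ ($h{\left(p \right)} = -3 + \left(\left(-3 + p\right) + p\right) = -3 + \left(-3 + 2 p\right) = -6 + 2 p$)
$g{\left(Z \right)} = 3 + Z \left(2 + Z\right)$ ($g{\left(Z \right)} = 3 + \left(Z + 2\right) Z = 3 + \left(2 + Z\right) Z = 3 + Z \left(2 + Z\right)$)
$M = -752$ ($M = \left(-1\right) 16 \cdot 47 = \left(-16\right) 47 = -752$)
$\frac{g{\left(h{\left(\left(4 - 2\right) \left(-3\right) \right)} \right)}}{M} = \frac{3 + \left(-6 + 2 \left(4 - 2\right) \left(-3\right)\right)^{2} + 2 \left(-6 + 2 \left(4 - 2\right) \left(-3\right)\right)}{-752} = \left(3 + \left(-6 + 2 \cdot 2 \left(-3\right)\right)^{2} + 2 \left(-6 + 2 \cdot 2 \left(-3\right)\right)\right) \left(- \frac{1}{752}\right) = \left(3 + \left(-6 + 2 \left(-6\right)\right)^{2} + 2 \left(-6 + 2 \left(-6\right)\right)\right) \left(- \frac{1}{752}\right) = \left(3 + \left(-6 - 12\right)^{2} + 2 \left(-6 - 12\right)\right) \left(- \frac{1}{752}\right) = \left(3 + \left(-18\right)^{2} + 2 \left(-18\right)\right) \left(- \frac{1}{752}\right) = \left(3 + 324 - 36\right) \left(- \frac{1}{752}\right) = 291 \left(- \frac{1}{752}\right) = - \frac{291}{752}$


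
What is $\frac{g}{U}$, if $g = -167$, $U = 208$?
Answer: $- \frac{167}{208} \approx -0.80289$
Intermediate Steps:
$\frac{g}{U} = - \frac{167}{208}$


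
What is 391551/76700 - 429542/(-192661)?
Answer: 108382478611/14777098700 ≈ 7.3345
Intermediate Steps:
391551/76700 - 429542/(-192661) = 391551*(1/76700) - 429542*(-1/192661) = 391551/76700 + 429542/192661 = 108382478611/14777098700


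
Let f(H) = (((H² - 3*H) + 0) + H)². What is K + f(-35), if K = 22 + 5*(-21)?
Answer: 1676942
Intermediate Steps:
K = -83 (K = 22 - 105 = -83)
f(H) = (H² - 2*H)² (f(H) = ((H² - 3*H) + H)² = (H² - 2*H)²)
K + f(-35) = -83 + (-35)²*(-2 - 35)² = -83 + 1225*(-37)² = -83 + 1225*1369 = -83 + 1677025 = 1676942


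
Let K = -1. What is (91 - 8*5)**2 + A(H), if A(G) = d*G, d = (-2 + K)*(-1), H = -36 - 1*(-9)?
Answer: 2520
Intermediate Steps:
H = -27 (H = -36 + 9 = -27)
d = 3 (d = (-2 - 1)*(-1) = -3*(-1) = 3)
A(G) = 3*G
(91 - 8*5)**2 + A(H) = (91 - 8*5)**2 + 3*(-27) = (91 - 40)**2 - 81 = 51**2 - 81 = 2601 - 81 = 2520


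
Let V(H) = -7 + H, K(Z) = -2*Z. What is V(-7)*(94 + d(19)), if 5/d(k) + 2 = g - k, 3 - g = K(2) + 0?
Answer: -1311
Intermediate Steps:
g = 7 (g = 3 - (-2*2 + 0) = 3 - (-4 + 0) = 3 - 1*(-4) = 3 + 4 = 7)
d(k) = 5/(5 - k) (d(k) = 5/(-2 + (7 - k)) = 5/(5 - k))
V(-7)*(94 + d(19)) = (-7 - 7)*(94 - 5/(-5 + 19)) = -14*(94 - 5/14) = -14*1311/14 = -1311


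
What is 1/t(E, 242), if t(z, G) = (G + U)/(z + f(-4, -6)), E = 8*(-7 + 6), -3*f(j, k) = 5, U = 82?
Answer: -29/972 ≈ -0.029835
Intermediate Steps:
f(j, k) = -5/3 (f(j, k) = -1/3*5 = -5/3)
E = -8 (E = 8*(-1) = -8)
t(z, G) = (82 + G)/(-5/3 + z) (t(z, G) = (G + 82)/(z - 5/3) = (82 + G)/(-5/3 + z))
1/t(E, 242) = 1/(3*(82 + 242)/(-5 + 3*(-8))) = 1/(3*324/(-5 - 24)) = 1/(3*324/(-29)) = 1/(3*(-1/29)*324) = 1/(-972/29) = -29/972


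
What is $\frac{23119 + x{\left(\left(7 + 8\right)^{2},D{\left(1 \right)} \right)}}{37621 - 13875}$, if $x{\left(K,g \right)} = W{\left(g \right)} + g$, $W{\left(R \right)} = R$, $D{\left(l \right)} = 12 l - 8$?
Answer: $\frac{23127}{23746} \approx 0.97393$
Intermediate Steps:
$D{\left(l \right)} = -8 + 12 l$
$x{\left(K,g \right)} = 2 g$ ($x{\left(K,g \right)} = g + g = 2 g$)
$\frac{23119 + x{\left(\left(7 + 8\right)^{2},D{\left(1 \right)} \right)}}{37621 - 13875} = \frac{23119 + 2 \left(-8 + 12 \cdot 1\right)}{37621 - 13875} = \frac{23119 + 2 \left(-8 + 12\right)}{23746} = \left(23119 + 2 \cdot 4\right) \frac{1}{23746} = \left(23119 + 8\right) \frac{1}{23746} = 23127 \cdot \frac{1}{23746} = \frac{23127}{23746}$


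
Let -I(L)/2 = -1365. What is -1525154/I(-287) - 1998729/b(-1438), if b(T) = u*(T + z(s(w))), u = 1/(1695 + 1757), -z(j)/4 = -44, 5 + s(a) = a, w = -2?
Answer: 4708504350623/861315 ≈ 5.4666e+6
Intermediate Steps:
s(a) = -5 + a
z(j) = 176 (z(j) = -4*(-44) = 176)
u = 1/3452 ≈ 0.00028969
I(L) = 2730 (I(L) = -2*(-1365) = 2730)
b(T) = 44/863 + T/3452 (b(T) = (T + 176)/3452 = (176 + T)/3452 = 44/863 + T/3452)
-1525154/I(-287) - 1998729/b(-1438) = -1525154/2730 - 1998729/(44/863 + (1/3452)*(-1438)) = -1525154*1/2730 - 1998729/(44/863 - 719/1726) = -762577/1365 - 1998729/(-631/1726) = -762577/1365 - 1998729*(-1726/631) = -762577/1365 + 3449806254/631 = 4708504350623/861315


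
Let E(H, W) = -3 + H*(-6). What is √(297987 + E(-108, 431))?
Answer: 2*√74658 ≈ 546.47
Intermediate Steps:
E(H, W) = -3 - 6*H
√(297987 + E(-108, 431)) = √(297987 + (-3 - 6*(-108))) = √(297987 + (-3 + 648)) = √(297987 + 645) = √298632 = 2*√74658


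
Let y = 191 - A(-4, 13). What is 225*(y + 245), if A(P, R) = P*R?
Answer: 109800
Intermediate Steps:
y = 243 (y = 191 - (-4)*13 = 191 - 1*(-52) = 191 + 52 = 243)
225*(y + 245) = 225*(243 + 245) = 225*488 = 109800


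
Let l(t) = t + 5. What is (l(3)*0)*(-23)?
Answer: 0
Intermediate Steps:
l(t) = 5 + t
(l(3)*0)*(-23) = ((5 + 3)*0)*(-23) = (8*0)*(-23) = 0*(-23) = 0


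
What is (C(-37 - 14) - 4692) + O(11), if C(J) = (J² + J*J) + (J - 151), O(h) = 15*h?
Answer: 473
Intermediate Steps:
C(J) = -151 + J + 2*J² (C(J) = (J² + J²) + (-151 + J) = 2*J² + (-151 + J) = -151 + J + 2*J²)
(C(-37 - 14) - 4692) + O(11) = ((-151 + (-37 - 14) + 2*(-37 - 14)²) - 4692) + 15*11 = ((-151 - 51 + 2*(-51)²) - 4692) + 165 = ((-151 - 51 + 2*2601) - 4692) + 165 = ((-151 - 51 + 5202) - 4692) + 165 = (5000 - 4692) + 165 = 308 + 165 = 473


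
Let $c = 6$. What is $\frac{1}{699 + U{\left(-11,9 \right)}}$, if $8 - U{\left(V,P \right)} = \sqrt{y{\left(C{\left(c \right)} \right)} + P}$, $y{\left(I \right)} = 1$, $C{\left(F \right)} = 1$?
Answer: $\frac{707}{499839} + \frac{\sqrt{10}}{499839} \approx 0.0014208$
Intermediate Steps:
$U{\left(V,P \right)} = 8 - \sqrt{1 + P}$
$\frac{1}{699 + U{\left(-11,9 \right)}} = \frac{1}{699 + \left(8 - \sqrt{1 + 9}\right)} = \frac{1}{699 + \left(8 - \sqrt{10}\right)} = \frac{1}{707 - \sqrt{10}}$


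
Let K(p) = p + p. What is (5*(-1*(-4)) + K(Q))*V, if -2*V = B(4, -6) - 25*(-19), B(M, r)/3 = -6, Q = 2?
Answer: -5484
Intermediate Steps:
B(M, r) = -18 (B(M, r) = 3*(-6) = -18)
V = -457/2 (V = -(-18 - 25*(-19))/2 = -(-18 + 475)/2 = -1/2*457 = -457/2 ≈ -228.50)
K(p) = 2*p
(5*(-1*(-4)) + K(Q))*V = (5*(-1*(-4)) + 2*2)*(-457/2) = (5*4 + 4)*(-457/2) = (20 + 4)*(-457/2) = 24*(-457/2) = -5484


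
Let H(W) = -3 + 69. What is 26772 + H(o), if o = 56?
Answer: 26838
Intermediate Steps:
H(W) = 66
26772 + H(o) = 26772 + 66 = 26838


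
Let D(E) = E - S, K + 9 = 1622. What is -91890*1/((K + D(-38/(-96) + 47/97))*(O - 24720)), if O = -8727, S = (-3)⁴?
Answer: 142613280/79571427559 ≈ 0.0017923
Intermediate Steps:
K = 1613 (K = -9 + 1622 = 1613)
S = 81
D(E) = -81 + E (D(E) = E - 1*81 = E - 81 = -81 + E)
-91890*1/((K + D(-38/(-96) + 47/97))*(O - 24720)) = -91890*1/((-8727 - 24720)*(1613 + (-81 + (-38/(-96) + 47/97)))) = -91890*(-1/(33447*(1613 + (-81 + (-38*(-1/96) + 47*(1/97)))))) = -91890*(-1/(33447*(1613 + (-81 + (19/48 + 47/97))))) = -91890*(-1/(33447*(1613 + (-81 + 4099/4656)))) = -91890*(-1/(33447*(1613 - 373037/4656))) = -91890/((-33447*7137091/4656)) = -91890/(-79571427559/1552) = -91890*(-1552/79571427559) = 142613280/79571427559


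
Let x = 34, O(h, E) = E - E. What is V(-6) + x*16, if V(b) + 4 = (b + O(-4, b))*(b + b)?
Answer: 612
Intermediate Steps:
O(h, E) = 0
V(b) = -4 + 2*b² (V(b) = -4 + (b + 0)*(b + b) = -4 + b*(2*b) = -4 + 2*b²)
V(-6) + x*16 = (-4 + 2*(-6)²) + 34*16 = (-4 + 2*36) + 544 = (-4 + 72) + 544 = 68 + 544 = 612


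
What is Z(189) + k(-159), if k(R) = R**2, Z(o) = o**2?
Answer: 61002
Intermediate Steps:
Z(189) + k(-159) = 189**2 + (-159)**2 = 35721 + 25281 = 61002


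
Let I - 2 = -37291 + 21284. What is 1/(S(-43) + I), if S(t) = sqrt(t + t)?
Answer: -16005/256160111 - I*sqrt(86)/256160111 ≈ -6.248e-5 - 3.6202e-8*I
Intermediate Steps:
S(t) = sqrt(2)*sqrt(t) (S(t) = sqrt(2*t) = sqrt(2)*sqrt(t))
I = -16005 (I = 2 + (-37291 + 21284) = 2 - 16007 = -16005)
1/(S(-43) + I) = 1/(sqrt(2)*sqrt(-43) - 16005) = 1/(sqrt(2)*(I*sqrt(43)) - 16005) = 1/(I*sqrt(86) - 16005) = 1/(-16005 + I*sqrt(86))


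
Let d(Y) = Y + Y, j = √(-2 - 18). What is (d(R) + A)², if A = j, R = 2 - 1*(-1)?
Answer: 16 + 24*I*√5 ≈ 16.0 + 53.666*I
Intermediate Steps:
R = 3 (R = 2 + 1 = 3)
j = 2*I*√5 (j = √(-20) = 2*I*√5 ≈ 4.4721*I)
d(Y) = 2*Y
A = 2*I*√5 ≈ 4.4721*I
(d(R) + A)² = (2*3 + 2*I*√5)² = (6 + 2*I*√5)²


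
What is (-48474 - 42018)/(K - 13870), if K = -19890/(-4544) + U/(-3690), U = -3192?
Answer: 126442661760/19372948721 ≈ 6.5268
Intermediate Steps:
K = 7324879/1397280 (K = -19890/(-4544) - 3192/(-3690) = -19890*(-1/4544) - 3192*(-1/3690) = 9945/2272 + 532/615 = 7324879/1397280 ≈ 5.2422)
(-48474 - 42018)/(K - 13870) = (-48474 - 42018)/(7324879/1397280 - 13870) = -90492/(-19372948721/1397280) = -90492*(-1397280/19372948721) = 126442661760/19372948721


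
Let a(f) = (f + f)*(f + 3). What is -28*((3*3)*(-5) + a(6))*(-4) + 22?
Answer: 7078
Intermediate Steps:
a(f) = 2*f*(3 + f) (a(f) = (2*f)*(3 + f) = 2*f*(3 + f))
-28*((3*3)*(-5) + a(6))*(-4) + 22 = -28*((3*3)*(-5) + 2*6*(3 + 6))*(-4) + 22 = -28*(9*(-5) + 2*6*9)*(-4) + 22 = -28*(-45 + 108)*(-4) + 22 = -1764*(-4) + 22 = -28*(-252) + 22 = 7056 + 22 = 7078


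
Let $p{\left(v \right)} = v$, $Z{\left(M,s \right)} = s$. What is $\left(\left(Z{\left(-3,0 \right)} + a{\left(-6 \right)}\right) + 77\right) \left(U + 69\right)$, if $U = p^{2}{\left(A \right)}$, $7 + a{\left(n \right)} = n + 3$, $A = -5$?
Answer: $6298$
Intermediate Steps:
$a{\left(n \right)} = -4 + n$ ($a{\left(n \right)} = -7 + \left(n + 3\right) = -7 + \left(3 + n\right) = -4 + n$)
$U = 25$ ($U = \left(-5\right)^{2} = 25$)
$\left(\left(Z{\left(-3,0 \right)} + a{\left(-6 \right)}\right) + 77\right) \left(U + 69\right) = \left(\left(0 - 10\right) + 77\right) \left(25 + 69\right) = \left(\left(0 - 10\right) + 77\right) 94 = \left(-10 + 77\right) 94 = 67 \cdot 94 = 6298$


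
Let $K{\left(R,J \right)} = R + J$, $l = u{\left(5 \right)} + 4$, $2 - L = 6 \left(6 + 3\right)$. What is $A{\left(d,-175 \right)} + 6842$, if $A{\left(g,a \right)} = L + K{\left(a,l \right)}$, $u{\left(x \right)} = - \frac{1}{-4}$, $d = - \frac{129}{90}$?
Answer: $\frac{26477}{4} \approx 6619.3$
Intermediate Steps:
$d = - \frac{43}{30}$ ($d = \left(-129\right) \frac{1}{90} = - \frac{43}{30} \approx -1.4333$)
$L = -52$ ($L = 2 - 6 \left(6 + 3\right) = 2 - 6 \cdot 9 = 2 - 54 = -52$)
$u{\left(x \right)} = \frac{1}{4}$ ($u{\left(x \right)} = \left(-1\right) \left(- \frac{1}{4}\right) = \frac{1}{4}$)
$l = \frac{17}{4}$ ($l = \frac{1}{4} + 4 = \frac{17}{4} \approx 4.25$)
$K{\left(R,J \right)} = J + R$
$A{\left(g,a \right)} = - \frac{191}{4} + a$ ($A{\left(g,a \right)} = -52 + \left(\frac{17}{4} + a\right) = - \frac{191}{4} + a$)
$A{\left(d,-175 \right)} + 6842 = \left(- \frac{191}{4} - 175\right) + 6842 = - \frac{891}{4} + 6842 = \frac{26477}{4}$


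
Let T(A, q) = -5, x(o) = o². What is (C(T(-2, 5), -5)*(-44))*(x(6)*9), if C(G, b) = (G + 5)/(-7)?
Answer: 0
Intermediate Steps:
C(G, b) = -5/7 - G/7 (C(G, b) = (5 + G)*(-⅐) = -5/7 - G/7)
(C(T(-2, 5), -5)*(-44))*(x(6)*9) = ((-5/7 - ⅐*(-5))*(-44))*(6²*9) = ((-5/7 + 5/7)*(-44))*(36*9) = (0*(-44))*324 = 0*324 = 0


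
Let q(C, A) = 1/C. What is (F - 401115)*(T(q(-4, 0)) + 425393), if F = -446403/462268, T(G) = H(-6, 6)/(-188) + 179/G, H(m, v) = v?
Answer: -7402021483479703605/43453192 ≈ -1.7034e+11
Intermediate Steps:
T(G) = -3/94 + 179/G (T(G) = 6/(-188) + 179/G = 6*(-1/188) + 179/G = -3/94 + 179/G)
F = -446403/462268 (F = -446403*1/462268 = -446403/462268 ≈ -0.96568)
(F - 401115)*(T(q(-4, 0)) + 425393) = (-446403/462268 - 401115)*((-3/94 + 179/(1/(-4))) + 425393) = -185423075223*((-3/94 + 179/(-1/4)) + 425393)/462268 = -185423075223*((-3/94 + 179*(-4)) + 425393)/462268 = -185423075223*((-3/94 - 716) + 425393)/462268 = -185423075223*(-67307/94 + 425393)/462268 = -185423075223/462268*39919635/94 = -7402021483479703605/43453192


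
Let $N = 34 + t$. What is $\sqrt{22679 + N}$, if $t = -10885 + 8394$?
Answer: $\sqrt{20222} \approx 142.2$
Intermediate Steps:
$t = -2491$
$N = -2457$ ($N = 34 - 2491 = -2457$)
$\sqrt{22679 + N} = \sqrt{22679 - 2457} = \sqrt{20222}$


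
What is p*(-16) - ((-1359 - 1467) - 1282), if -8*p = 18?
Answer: 4144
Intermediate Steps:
p = -9/4 (p = -⅛*18 = -9/4 ≈ -2.2500)
p*(-16) - ((-1359 - 1467) - 1282) = -9/4*(-16) - ((-1359 - 1467) - 1282) = 36 - (-2826 - 1282) = 36 - 1*(-4108) = 36 + 4108 = 4144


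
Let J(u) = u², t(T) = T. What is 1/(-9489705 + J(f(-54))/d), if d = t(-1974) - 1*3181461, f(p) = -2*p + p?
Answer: -117905/1118883668133 ≈ -1.0538e-7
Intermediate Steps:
f(p) = -p
d = -3183435 (d = -1974 - 1*3181461 = -1974 - 3181461 = -3183435)
1/(-9489705 + J(f(-54))/d) = 1/(-9489705 + (-1*(-54))²/(-3183435)) = 1/(-9489705 + 54²*(-1/3183435)) = 1/(-9489705 + 2916*(-1/3183435)) = 1/(-9489705 - 108/117905) = 1/(-1118883668133/117905) = -117905/1118883668133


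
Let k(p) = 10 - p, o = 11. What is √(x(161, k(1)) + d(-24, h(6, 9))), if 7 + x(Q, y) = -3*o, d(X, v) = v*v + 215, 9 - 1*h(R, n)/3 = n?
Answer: 5*√7 ≈ 13.229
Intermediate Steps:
h(R, n) = 27 - 3*n
d(X, v) = 215 + v² (d(X, v) = v² + 215 = 215 + v²)
x(Q, y) = -40 (x(Q, y) = -7 - 3*11 = -7 - 33 = -40)
√(x(161, k(1)) + d(-24, h(6, 9))) = √(-40 + (215 + (27 - 3*9)²)) = √(-40 + (215 + (27 - 27)²)) = √(-40 + (215 + 0²)) = √(-40 + (215 + 0)) = √(-40 + 215) = √175 = 5*√7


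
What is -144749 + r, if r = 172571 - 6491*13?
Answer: -56561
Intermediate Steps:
r = 88188 (r = 172571 - 84383 = 88188)
-144749 + r = -144749 + 88188 = -56561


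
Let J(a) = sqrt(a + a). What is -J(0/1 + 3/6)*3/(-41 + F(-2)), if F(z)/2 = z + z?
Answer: 3/49 ≈ 0.061224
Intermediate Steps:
F(z) = 4*z (F(z) = 2*(z + z) = 2*(2*z) = 4*z)
J(a) = sqrt(2)*sqrt(a) (J(a) = sqrt(2*a) = sqrt(2)*sqrt(a))
-J(0/1 + 3/6)*3/(-41 + F(-2)) = -(sqrt(2)*sqrt(0/1 + 3/6))*3/(-41 + 4*(-2)) = -(sqrt(2)*sqrt(0*1 + 3*(1/6)))*3/(-41 - 8) = -(sqrt(2)*sqrt(0 + 1/2))*3/(-49) = -(sqrt(2)*sqrt(1/2))*3*(-1)/49 = -(sqrt(2)*(sqrt(2)/2))*3*(-1)/49 = -1*3*(-1)/49 = -3*(-1)/49 = -1*(-3/49) = 3/49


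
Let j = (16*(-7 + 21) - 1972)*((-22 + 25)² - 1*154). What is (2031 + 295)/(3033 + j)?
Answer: 2326/256493 ≈ 0.0090685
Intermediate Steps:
j = 253460 (j = (16*14 - 1972)*(3² - 154) = (224 - 1972)*(9 - 154) = -1748*(-145) = 253460)
(2031 + 295)/(3033 + j) = (2031 + 295)/(3033 + 253460) = 2326/256493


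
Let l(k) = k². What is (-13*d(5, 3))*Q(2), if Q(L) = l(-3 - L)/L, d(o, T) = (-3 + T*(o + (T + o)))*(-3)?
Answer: 17550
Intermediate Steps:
d(o, T) = 9 - 3*T*(T + 2*o) (d(o, T) = (-3 + T*(T + 2*o))*(-3) = 9 - 3*T*(T + 2*o))
Q(L) = (-3 - L)²/L
(-13*d(5, 3))*Q(2) = (-13*(9 - 3*3² - 6*3*5))*((3 + 2)²/2) = (-13*(9 - 3*9 - 90))*((½)*5²) = (-13*(9 - 27 - 90))*((½)*25) = -13*(-108)*(25/2) = 1404*(25/2) = 17550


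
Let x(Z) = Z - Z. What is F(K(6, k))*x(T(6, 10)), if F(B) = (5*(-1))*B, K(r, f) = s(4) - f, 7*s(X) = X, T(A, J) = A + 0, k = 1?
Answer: 0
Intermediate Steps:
T(A, J) = A
s(X) = X/7
x(Z) = 0
K(r, f) = 4/7 - f (K(r, f) = (1/7)*4 - f = 4/7 - f)
F(B) = -5*B
F(K(6, k))*x(T(6, 10)) = -5*(4/7 - 1*1)*0 = -5*(4/7 - 1)*0 = -5*(-3/7)*0 = (15/7)*0 = 0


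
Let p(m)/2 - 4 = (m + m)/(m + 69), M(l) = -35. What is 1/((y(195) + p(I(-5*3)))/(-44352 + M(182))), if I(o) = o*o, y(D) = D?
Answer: -2174963/10097 ≈ -215.41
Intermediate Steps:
I(o) = o²
p(m) = 8 + 4*m/(69 + m) (p(m) = 8 + 2*((m + m)/(m + 69)) = 8 + 2*((2*m)/(69 + m)) = 8 + 2*(2*m/(69 + m)) = 8 + 4*m/(69 + m))
1/((y(195) + p(I(-5*3)))/(-44352 + M(182))) = 1/((195 + 12*(46 + (-5*3)²)/(69 + (-5*3)²))/(-44352 - 35)) = 1/((195 + 12*(46 + (-15)²)/(69 + (-15)²))/(-44387)) = 1/((195 + 12*(46 + 225)/(69 + 225))*(-1/44387)) = 1/((195 + 12*271/294)*(-1/44387)) = 1/((195 + 12*(1/294)*271)*(-1/44387)) = 1/((195 + 542/49)*(-1/44387)) = 1/((10097/49)*(-1/44387)) = 1/(-10097/2174963) = -2174963/10097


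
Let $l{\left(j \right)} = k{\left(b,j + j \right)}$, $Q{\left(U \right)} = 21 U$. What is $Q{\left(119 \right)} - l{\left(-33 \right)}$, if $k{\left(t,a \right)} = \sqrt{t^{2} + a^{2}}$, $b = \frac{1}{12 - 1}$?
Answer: $2499 - \frac{\sqrt{527077}}{11} \approx 2433.0$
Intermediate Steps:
$b = \frac{1}{11} \approx 0.090909$
$k{\left(t,a \right)} = \sqrt{a^{2} + t^{2}}$
$l{\left(j \right)} = \sqrt{\frac{1}{121} + 4 j^{2}}$ ($l{\left(j \right)} = \sqrt{\left(j + j\right)^{2} + \left(\frac{1}{11}\right)^{2}} = \sqrt{\left(2 j\right)^{2} + \frac{1}{121}} = \sqrt{4 j^{2} + \frac{1}{121}} = \sqrt{\frac{1}{121} + 4 j^{2}}$)
$Q{\left(119 \right)} - l{\left(-33 \right)} = 21 \cdot 119 - \frac{\sqrt{1 + 484 \left(-33\right)^{2}}}{11} = 2499 - \frac{\sqrt{1 + 484 \cdot 1089}}{11} = 2499 - \frac{\sqrt{1 + 527076}}{11} = 2499 - \frac{\sqrt{527077}}{11}$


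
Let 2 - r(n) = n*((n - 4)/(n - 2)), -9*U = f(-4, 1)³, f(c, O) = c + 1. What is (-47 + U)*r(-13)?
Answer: -11044/15 ≈ -736.27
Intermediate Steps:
f(c, O) = 1 + c
U = 3 (U = -(1 - 4)³/9 = -⅑*(-3)³ = -⅑*(-27) = 3)
r(n) = 2 - n*(-4 + n)/(-2 + n) (r(n) = 2 - n*(n - 4)/(n - 2) = 2 - n*(-4 + n)/(-2 + n))
(-47 + U)*r(-13) = (-47 + 3)*((-4 - 1*(-13)² + 6*(-13))/(-2 - 13)) = -44*(-4 - 1*169 - 78)/(-15) = -(-44)*(-4 - 169 - 78)/15 = -(-44)*(-251)/15 = -44*251/15 = -11044/15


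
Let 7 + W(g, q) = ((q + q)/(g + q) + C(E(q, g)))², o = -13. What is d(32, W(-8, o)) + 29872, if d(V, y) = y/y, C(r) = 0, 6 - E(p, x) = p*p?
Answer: 29873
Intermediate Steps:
E(p, x) = 6 - p² (E(p, x) = 6 - p*p = 6 - p²)
W(g, q) = -7 + 4*q²/(g + q)² (W(g, q) = -7 + ((q + q)/(g + q) + 0)² = -7 + ((2*q)/(g + q) + 0)² = -7 + (2*q/(g + q) + 0)² = -7 + (2*q/(g + q))² = -7 + 4*q²/(g + q)²)
d(V, y) = 1
d(32, W(-8, o)) + 29872 = 1 + 29872 = 29873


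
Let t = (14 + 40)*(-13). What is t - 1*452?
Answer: -1154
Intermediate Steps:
t = -702 (t = 54*(-13) = -702)
t - 1*452 = -702 - 1*452 = -702 - 452 = -1154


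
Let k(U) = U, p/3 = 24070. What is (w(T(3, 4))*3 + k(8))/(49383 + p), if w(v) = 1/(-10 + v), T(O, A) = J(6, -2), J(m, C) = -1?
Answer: 85/1337523 ≈ 6.3550e-5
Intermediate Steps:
p = 72210 (p = 3*24070 = 72210)
T(O, A) = -1
(w(T(3, 4))*3 + k(8))/(49383 + p) = (3/(-10 - 1) + 8)/(49383 + 72210) = (3/(-11) + 8)/121593 = (-1/11*3 + 8)*(1/121593) = (-3/11 + 8)*(1/121593) = (85/11)*(1/121593) = 85/1337523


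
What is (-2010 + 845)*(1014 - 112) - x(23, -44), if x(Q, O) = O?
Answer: -1050786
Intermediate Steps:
(-2010 + 845)*(1014 - 112) - x(23, -44) = (-2010 + 845)*(1014 - 112) - 1*(-44) = -1165*902 + 44 = -1050830 + 44 = -1050786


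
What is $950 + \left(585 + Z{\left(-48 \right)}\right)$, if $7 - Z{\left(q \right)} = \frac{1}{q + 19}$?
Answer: $\frac{44719}{29} \approx 1542.0$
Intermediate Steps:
$Z{\left(q \right)} = 7 - \frac{1}{19 + q}$ ($Z{\left(q \right)} = 7 - \frac{1}{q + 19} = 7 - \frac{1}{19 + q}$)
$950 + \left(585 + Z{\left(-48 \right)}\right) = 950 + \left(585 + \frac{132 + 7 \left(-48\right)}{19 - 48}\right) = 950 + \left(585 + \frac{132 - 336}{-29}\right) = 950 + \left(585 - - \frac{204}{29}\right) = 950 + \left(585 + \frac{204}{29}\right) = 950 + \frac{17169}{29} = \frac{44719}{29}$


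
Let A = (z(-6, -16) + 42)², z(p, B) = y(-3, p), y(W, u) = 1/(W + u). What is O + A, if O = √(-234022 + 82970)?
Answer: 142129/81 + 2*I*√37763 ≈ 1754.7 + 388.65*I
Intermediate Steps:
z(p, B) = 1/(-3 + p)
O = 2*I*√37763 (O = √(-151052) = 2*I*√37763 ≈ 388.65*I)
A = 142129/81 (A = (1/(-3 - 6) + 42)² = (1/(-9) + 42)² = (-⅑ + 42)² = (377/9)² = 142129/81 ≈ 1754.7)
O + A = 2*I*√37763 + 142129/81 = 142129/81 + 2*I*√37763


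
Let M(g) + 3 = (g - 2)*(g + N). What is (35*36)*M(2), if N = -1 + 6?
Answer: -3780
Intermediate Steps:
N = 5
M(g) = -3 + (-2 + g)*(5 + g) (M(g) = -3 + (g - 2)*(g + 5) = -3 + (-2 + g)*(5 + g))
(35*36)*M(2) = (35*36)*(-13 + 2² + 3*2) = 1260*(-13 + 4 + 6) = 1260*(-3) = -3780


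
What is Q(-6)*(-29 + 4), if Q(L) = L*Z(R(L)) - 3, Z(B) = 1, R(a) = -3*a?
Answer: 225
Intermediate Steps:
Q(L) = -3 + L (Q(L) = L*1 - 3 = L - 3 = -3 + L)
Q(-6)*(-29 + 4) = (-3 - 6)*(-29 + 4) = -9*(-25) = 225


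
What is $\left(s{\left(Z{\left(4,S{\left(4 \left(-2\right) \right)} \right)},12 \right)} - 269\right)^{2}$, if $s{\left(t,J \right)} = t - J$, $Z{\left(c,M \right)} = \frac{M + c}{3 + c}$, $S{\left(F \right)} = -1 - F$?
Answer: $\frac{3825936}{49} \approx 78080.0$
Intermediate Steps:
$Z{\left(c,M \right)} = \frac{M + c}{3 + c}$
$\left(s{\left(Z{\left(4,S{\left(4 \left(-2\right) \right)} \right)},12 \right)} - 269\right)^{2} = \left(\left(\frac{\left(-1 - 4 \left(-2\right)\right) + 4}{3 + 4} - 12\right) - 269\right)^{2} = \left(\left(\frac{\left(-1 - -8\right) + 4}{7} - 12\right) - 269\right)^{2} = \left(\left(\frac{\left(-1 + 8\right) + 4}{7} - 12\right) - 269\right)^{2} = \left(\left(\frac{7 + 4}{7} - 12\right) - 269\right)^{2} = \left(\left(\frac{1}{7} \cdot 11 - 12\right) - 269\right)^{2} = \left(\left(\frac{11}{7} - 12\right) - 269\right)^{2} = \left(- \frac{73}{7} - 269\right)^{2} = \left(- \frac{1956}{7}\right)^{2} = \frac{3825936}{49}$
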